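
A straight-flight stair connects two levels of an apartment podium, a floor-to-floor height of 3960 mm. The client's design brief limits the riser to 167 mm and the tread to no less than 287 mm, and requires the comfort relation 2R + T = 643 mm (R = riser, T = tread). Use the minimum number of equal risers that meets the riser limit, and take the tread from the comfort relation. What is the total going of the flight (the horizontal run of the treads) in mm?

7199 mm

3960 / 167 = 23.71, so 24 risers are needed.
Riser R = 3960 / 24 = 165 mm, within the 167 mm limit.
Tread T = 643 − 2 × 165 = 313 mm (≥ 287 mm).
Treads = 24 − 1 = 23; going = 23 × 313 = 7199 mm.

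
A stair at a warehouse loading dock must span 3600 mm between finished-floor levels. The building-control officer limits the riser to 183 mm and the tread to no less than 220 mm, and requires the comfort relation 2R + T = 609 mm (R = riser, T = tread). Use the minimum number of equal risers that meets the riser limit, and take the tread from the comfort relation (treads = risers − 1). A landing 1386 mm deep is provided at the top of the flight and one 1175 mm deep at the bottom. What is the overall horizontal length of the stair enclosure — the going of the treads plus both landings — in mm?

3600 / 183 = 19.67, so 20 risers are needed.
Each riser is 3600/20 = 180 mm (≤ 183 mm).
Tread T = 609 − 2 × 180 = 249 mm (≥ 220 mm).
Going = (20 − 1) × 249 = 4731 mm.
Add landings: 4731 + 1386 + 1175 = 7292 mm.

7292 mm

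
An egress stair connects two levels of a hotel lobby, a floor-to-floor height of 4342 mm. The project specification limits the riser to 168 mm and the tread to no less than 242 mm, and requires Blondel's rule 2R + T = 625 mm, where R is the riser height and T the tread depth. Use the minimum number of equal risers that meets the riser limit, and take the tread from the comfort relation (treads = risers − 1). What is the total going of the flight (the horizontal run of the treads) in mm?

7275 mm

At most 168 each: 4342/168 = 25.85, giving 26 risers.
R = 4342 ÷ 26 = 167 mm.
T = 625 − 2·167 = 291 mm, which satisfies the 242 mm minimum.
26 risers give 25 treads; going = 25 × 291 = 7275 mm.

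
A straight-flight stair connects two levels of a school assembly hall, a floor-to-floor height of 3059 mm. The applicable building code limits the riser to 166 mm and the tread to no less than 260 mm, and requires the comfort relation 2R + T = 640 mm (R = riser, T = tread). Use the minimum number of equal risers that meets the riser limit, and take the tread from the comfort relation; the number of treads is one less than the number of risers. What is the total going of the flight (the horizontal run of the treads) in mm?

3059 / 166 = 18.428 → round up to 19 risers.
Each riser is 3059/19 = 161 mm (≤ 166 mm).
T = 640 − 2·161 = 318 mm, which satisfies the 260 mm minimum.
Going = (19 − 1) × 318 = 5724 mm.

5724 mm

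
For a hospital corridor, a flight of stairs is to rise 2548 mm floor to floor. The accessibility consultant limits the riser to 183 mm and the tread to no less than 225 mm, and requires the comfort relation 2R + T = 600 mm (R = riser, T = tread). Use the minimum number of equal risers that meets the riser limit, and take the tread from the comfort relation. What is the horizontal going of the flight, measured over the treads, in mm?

3068 mm

⌈2548/183⌉ = 14 risers.
Each riser is 2548/14 = 182 mm (≤ 183 mm).
T = 600 − 2·182 = 236 mm, which satisfies the 225 mm minimum.
Treads = 14 − 1 = 13; going = 13 × 236 = 3068 mm.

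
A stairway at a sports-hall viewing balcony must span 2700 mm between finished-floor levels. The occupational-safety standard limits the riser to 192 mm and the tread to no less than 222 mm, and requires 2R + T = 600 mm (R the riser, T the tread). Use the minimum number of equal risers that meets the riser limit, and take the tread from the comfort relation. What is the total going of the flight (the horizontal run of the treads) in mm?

2700 / 192 = 14.06, so 15 risers are needed.
R = 2700 ÷ 15 = 180 mm.
From 2R + T = 600: T = 600 − 360 = 240 mm.
Going = (15 − 1) × 240 = 3360 mm.

3360 mm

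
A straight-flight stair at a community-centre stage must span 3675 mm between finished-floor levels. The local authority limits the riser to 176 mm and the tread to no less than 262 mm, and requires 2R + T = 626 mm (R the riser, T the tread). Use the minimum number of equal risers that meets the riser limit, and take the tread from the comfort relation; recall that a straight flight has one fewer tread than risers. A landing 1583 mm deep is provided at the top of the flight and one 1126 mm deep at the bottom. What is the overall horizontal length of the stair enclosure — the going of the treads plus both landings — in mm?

8229 mm

3675 / 176 = 20.88, so 21 risers are needed.
Riser R = 3675 / 21 = 175 mm, within the 176 mm limit.
Tread T = 626 − 2 × 175 = 276 mm (≥ 262 mm).
21 risers give 20 treads; going = 20 × 276 = 5520 mm.
Add landings: 5520 + 1583 + 1126 = 8229 mm.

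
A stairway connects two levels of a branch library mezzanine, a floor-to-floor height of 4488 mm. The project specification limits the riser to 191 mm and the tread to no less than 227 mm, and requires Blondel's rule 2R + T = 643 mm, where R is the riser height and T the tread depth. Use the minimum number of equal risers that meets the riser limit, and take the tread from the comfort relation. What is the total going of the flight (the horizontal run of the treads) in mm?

At most 191 each: 4488/191 = 23.50, giving 24 risers.
R = 4488 ÷ 24 = 187 mm.
From 2R + T = 643: T = 643 − 374 = 269 mm.
Going = (24 − 1) × 269 = 6187 mm.

6187 mm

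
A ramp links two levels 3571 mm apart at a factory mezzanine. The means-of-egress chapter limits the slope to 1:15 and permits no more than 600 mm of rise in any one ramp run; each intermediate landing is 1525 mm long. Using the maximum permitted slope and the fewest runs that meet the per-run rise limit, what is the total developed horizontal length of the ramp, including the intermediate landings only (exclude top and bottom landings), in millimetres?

61190 mm

3571 / 600 = 5.95, so 6 ramp runs are needed. That means 5 intermediate landings.
Horizontal run for 3571 mm of rise at 1:15 is 3571 × 15 = 53565 mm.
5 intermediate landings contribute 5 × 1525 = 7625 mm.
Developed length = 53565 + 7625 = 61190 mm.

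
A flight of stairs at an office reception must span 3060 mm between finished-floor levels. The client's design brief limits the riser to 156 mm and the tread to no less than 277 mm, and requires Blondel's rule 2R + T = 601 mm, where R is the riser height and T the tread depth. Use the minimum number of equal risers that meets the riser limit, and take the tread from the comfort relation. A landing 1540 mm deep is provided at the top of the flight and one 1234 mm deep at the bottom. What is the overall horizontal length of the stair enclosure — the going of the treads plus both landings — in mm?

8379 mm

3060 / 156 = 19.62, so 20 risers are needed.
Riser R = 3060 / 20 = 153 mm, within the 156 mm limit.
T = 601 − 2·153 = 295 mm, which satisfies the 277 mm minimum.
20 risers give 19 treads; going = 19 × 295 = 5605 mm.
Enclosure = 5605 + 1540 + 1234 = 8379 mm.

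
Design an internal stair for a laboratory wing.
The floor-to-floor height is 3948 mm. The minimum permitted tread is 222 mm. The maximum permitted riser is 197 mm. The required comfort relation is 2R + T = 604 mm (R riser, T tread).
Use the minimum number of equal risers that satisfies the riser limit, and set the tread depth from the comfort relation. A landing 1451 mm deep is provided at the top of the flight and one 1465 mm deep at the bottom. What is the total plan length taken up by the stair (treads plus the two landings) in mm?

7476 mm

3948 / 197 = 20.041 → round up to 21 risers.
Each riser is 3948/21 = 188 mm (≤ 197 mm).
From 2R + T = 604: T = 604 − 376 = 228 mm.
Treads = 21 − 1 = 20; going = 20 × 228 = 4560 mm.
Add landings: 4560 + 1451 + 1465 = 7476 mm.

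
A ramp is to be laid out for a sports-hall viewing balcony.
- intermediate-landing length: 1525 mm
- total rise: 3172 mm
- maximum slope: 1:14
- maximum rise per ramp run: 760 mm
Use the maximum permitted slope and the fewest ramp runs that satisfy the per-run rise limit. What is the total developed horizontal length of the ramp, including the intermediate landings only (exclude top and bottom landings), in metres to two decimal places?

At most 760 each: 3172/760 = 4.17, giving 5 ramp runs. That means 4 intermediate landings.
Horizontal run for 3172 mm of rise at 1:14 is 3172 × 14 = 44408 mm.
4 intermediate landings contribute 4 × 1525 = 6100 mm.
Developed length = 44408 + 6100 = 50508 mm.
= 50.51 m.

50.51 m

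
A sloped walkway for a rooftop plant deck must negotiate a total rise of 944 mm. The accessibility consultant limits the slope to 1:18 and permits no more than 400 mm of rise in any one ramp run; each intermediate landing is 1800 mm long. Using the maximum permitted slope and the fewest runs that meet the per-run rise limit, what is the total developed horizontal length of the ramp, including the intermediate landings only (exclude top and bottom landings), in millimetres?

At most 400 each: 944/400 = 2.36, giving 3 ramp runs. That means 2 intermediate landings.
Horizontal run for 944 mm of rise at 1:18 is 944 × 18 = 16992 mm.
2 intermediate landings contribute 2 × 1800 = 3600 mm.
Total developed length = 16992 + 3600 = 20592 mm.

20592 mm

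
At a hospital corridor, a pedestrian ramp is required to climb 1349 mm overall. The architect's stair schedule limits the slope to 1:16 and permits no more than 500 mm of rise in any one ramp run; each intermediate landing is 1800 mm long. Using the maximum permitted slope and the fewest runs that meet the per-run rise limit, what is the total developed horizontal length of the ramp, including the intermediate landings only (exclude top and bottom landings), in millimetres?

1349 / 500 = 2.70, so 3 ramp runs are needed. That means 2 intermediate landings.
Horizontal run for 1349 mm of rise at 1:16 is 1349 × 16 = 21584 mm.
Intermediate landings: 2 × 1800 = 3600 mm.
Developed length = 21584 + 3600 = 25184 mm.

25184 mm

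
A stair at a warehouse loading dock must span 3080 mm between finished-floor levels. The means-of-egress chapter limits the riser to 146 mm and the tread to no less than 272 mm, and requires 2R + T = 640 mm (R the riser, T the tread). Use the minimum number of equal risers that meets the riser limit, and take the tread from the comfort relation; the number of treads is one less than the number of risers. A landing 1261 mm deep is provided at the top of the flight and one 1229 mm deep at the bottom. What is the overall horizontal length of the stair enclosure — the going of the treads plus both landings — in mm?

3080 / 146 = 21.10, so 22 risers are needed.
Riser R = 3080 / 22 = 140 mm, within the 146 mm limit.
T = 640 − 2·140 = 360 mm, which satisfies the 272 mm minimum.
Treads = 22 − 1 = 21; going = 21 × 360 = 7560 mm.
Add landings: 7560 + 1261 + 1229 = 10050 mm.

10050 mm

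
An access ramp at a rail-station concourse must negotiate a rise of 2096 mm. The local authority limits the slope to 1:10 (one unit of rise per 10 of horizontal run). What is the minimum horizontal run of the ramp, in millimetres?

Run = rise × 10 = 2096 × 10 = 20960 mm.

20960 mm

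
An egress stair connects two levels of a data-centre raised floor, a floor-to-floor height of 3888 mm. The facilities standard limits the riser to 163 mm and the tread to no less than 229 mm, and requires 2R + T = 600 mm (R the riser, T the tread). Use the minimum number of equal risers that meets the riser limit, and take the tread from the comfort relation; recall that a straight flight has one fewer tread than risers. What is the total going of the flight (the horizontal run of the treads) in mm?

⌈3888/163⌉ = 24 risers.
R = 3888 ÷ 24 = 162 mm.
From 2R + T = 600: T = 600 − 324 = 276 mm.
Treads = 24 − 1 = 23; going = 23 × 276 = 6348 mm.

6348 mm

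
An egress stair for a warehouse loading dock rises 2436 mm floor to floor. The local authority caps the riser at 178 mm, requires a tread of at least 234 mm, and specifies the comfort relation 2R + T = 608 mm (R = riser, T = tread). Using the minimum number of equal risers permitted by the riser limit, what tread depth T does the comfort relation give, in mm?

260 mm

At most 178 each: 2436/178 = 13.69, giving 14 risers.
Riser R = 2436 / 14 = 174 mm, within the 178 mm limit.
Tread T = 608 − 2 × 174 = 260 mm (≥ 234 mm).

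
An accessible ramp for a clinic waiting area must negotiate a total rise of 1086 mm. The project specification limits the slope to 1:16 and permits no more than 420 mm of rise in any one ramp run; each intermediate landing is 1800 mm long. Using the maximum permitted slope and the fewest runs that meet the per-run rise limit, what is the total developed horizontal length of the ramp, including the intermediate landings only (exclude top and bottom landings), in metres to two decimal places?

20.98 m

1086 / 420 = 2.586 → round up to 3 ramp runs. That means 2 intermediate landings.
Horizontal run for 1086 mm of rise at 1:16 is 1086 × 16 = 17376 mm.
2 intermediate landings contribute 2 × 1800 = 3600 mm.
Total developed length = 17376 + 3600 = 20976 mm.
= 20.98 m.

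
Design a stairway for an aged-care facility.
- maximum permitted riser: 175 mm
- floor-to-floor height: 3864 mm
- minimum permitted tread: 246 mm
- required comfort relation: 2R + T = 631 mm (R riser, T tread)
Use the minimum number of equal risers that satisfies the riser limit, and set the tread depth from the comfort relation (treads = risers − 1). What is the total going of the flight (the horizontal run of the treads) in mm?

6490 mm

At most 175 each: 3864/175 = 22.08, giving 23 risers.
Each riser is 3864/23 = 168 mm (≤ 175 mm).
Tread T = 631 − 2 × 168 = 295 mm (≥ 246 mm).
23 risers give 22 treads; going = 22 × 295 = 6490 mm.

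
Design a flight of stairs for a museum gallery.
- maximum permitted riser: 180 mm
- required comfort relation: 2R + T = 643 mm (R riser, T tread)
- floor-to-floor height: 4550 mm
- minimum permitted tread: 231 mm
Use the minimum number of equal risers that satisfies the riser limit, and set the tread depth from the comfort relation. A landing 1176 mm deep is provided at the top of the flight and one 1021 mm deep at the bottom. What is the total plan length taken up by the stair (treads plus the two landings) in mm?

At most 180 each: 4550/180 = 25.28, giving 26 risers.
Riser R = 4550 / 26 = 175 mm, within the 180 mm limit.
From 2R + T = 643: T = 643 − 350 = 293 mm.
Going = (26 − 1) × 293 = 7325 mm.
Enclosure = 7325 + 1176 + 1021 = 9522 mm.

9522 mm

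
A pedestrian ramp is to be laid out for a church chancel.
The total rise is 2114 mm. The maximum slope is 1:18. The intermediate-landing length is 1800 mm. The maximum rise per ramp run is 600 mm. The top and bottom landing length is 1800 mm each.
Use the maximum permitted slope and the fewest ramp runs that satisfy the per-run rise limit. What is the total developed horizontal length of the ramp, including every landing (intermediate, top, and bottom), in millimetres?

2114 / 600 = 3.523 → round up to 4 ramp runs. That means 3 intermediate landings.
Ramp run (horizontal) at 1:18: 2114 × 18 = 38052 mm.
3 intermediate landings contribute 3 × 1800 = 5400 mm.
Top and bottom landings: 2 × 1800 = 3600 mm.
Total = 38052 + 5400 + 3600 = 47052 mm.

47052 mm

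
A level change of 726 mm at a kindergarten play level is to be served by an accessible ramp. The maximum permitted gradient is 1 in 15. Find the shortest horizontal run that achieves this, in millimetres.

Run = rise × 15 = 726 × 15 = 10890 mm.

10890 mm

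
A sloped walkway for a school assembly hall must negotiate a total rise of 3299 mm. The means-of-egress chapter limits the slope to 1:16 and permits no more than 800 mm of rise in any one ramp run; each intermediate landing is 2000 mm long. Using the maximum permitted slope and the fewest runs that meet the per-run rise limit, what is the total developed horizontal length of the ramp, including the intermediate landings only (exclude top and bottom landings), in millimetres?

3299 / 800 = 4.124 → round up to 5 ramp runs. That means 4 intermediate landings.
Horizontal run for 3299 mm of rise at 1:16 is 3299 × 16 = 52784 mm.
Intermediate landings: 4 × 2000 = 8000 mm.
Developed length = 52784 + 8000 = 60784 mm.

60784 mm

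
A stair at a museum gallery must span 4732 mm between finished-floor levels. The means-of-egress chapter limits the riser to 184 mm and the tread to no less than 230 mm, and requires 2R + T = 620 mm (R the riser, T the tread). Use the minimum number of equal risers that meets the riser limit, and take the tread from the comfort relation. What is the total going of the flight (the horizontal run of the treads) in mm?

4732 / 184 = 25.717 → round up to 26 risers.
Each riser is 4732/26 = 182 mm (≤ 184 mm).
T = 620 − 2·182 = 256 mm, which satisfies the 230 mm minimum.
26 risers give 25 treads; going = 25 × 256 = 6400 mm.

6400 mm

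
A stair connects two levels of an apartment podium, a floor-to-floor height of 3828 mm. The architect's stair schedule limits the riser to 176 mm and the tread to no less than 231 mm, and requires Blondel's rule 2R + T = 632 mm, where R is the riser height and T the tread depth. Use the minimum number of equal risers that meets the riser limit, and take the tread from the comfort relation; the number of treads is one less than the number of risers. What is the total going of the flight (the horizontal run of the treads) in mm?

5964 mm

At most 176 each: 3828/176 = 21.75, giving 22 risers.
Riser R = 3828 / 22 = 174 mm, within the 176 mm limit.
Tread T = 632 − 2 × 174 = 284 mm (≥ 231 mm).
Going = (22 − 1) × 284 = 5964 mm.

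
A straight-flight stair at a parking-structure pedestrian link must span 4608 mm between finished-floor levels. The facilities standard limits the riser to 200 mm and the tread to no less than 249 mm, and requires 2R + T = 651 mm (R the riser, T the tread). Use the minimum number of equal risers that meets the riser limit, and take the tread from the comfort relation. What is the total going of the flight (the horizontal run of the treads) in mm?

At most 200 each: 4608/200 = 23.04, giving 24 risers.
Riser R = 4608 / 24 = 192 mm, within the 200 mm limit.
From 2R + T = 651: T = 651 − 384 = 267 mm.
Treads = 24 − 1 = 23; going = 23 × 267 = 6141 mm.

6141 mm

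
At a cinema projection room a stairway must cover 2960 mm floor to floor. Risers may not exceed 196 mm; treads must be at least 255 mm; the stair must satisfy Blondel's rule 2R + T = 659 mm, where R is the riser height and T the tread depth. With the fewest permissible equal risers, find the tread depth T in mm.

2960 / 196 = 15.10, so 16 risers are needed.
R = 2960 ÷ 16 = 185 mm.
From 2R + T = 659: T = 659 − 370 = 289 mm.

289 mm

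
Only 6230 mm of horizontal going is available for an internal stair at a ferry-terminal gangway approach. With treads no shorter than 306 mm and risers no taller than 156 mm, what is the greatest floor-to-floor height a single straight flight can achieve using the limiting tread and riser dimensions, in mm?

3276 mm

Treads that fit: ⌊6230 / 306⌋ = 20.
Risers = treads + 1 = 21.
Maximum height = 21 × 156 = 3276 mm.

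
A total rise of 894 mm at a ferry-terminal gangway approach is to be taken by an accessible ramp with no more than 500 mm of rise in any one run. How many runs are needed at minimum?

2 runs

At most 500 each: 894/500 = 1.79, giving 2 ramp runs.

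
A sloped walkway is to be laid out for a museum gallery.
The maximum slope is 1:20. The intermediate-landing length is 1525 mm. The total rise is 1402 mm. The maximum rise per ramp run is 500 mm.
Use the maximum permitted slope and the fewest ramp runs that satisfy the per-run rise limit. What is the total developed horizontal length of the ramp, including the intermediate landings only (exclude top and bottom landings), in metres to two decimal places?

31.09 m

1402 / 500 = 2.804 → round up to 3 ramp runs. That means 2 intermediate landings.
Ramp run (horizontal) at 1:20: 1402 × 20 = 28040 mm.
Intermediate landings: 2 × 1525 = 3050 mm.
Developed length = 28040 + 3050 = 31090 mm.
= 31.09 m.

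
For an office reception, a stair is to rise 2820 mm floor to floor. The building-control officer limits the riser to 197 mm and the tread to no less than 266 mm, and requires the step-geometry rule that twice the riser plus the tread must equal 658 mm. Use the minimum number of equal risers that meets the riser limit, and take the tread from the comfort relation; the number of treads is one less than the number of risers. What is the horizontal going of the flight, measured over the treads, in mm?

⌈2820/197⌉ = 15 risers.
R = 2820 ÷ 15 = 188 mm.
T = 658 − 2·188 = 282 mm, which satisfies the 266 mm minimum.
Treads = 15 − 1 = 14; going = 14 × 282 = 3948 mm.

3948 mm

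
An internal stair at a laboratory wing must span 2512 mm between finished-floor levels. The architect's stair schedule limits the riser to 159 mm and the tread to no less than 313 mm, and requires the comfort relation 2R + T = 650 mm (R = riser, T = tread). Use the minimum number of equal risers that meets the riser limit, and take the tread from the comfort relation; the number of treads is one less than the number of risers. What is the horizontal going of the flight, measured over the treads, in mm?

5040 mm

At most 159 each: 2512/159 = 15.80, giving 16 risers.
R = 2512 ÷ 16 = 157 mm.
T = 650 − 2·157 = 336 mm, which satisfies the 313 mm minimum.
Treads = 16 − 1 = 15; going = 15 × 336 = 5040 mm.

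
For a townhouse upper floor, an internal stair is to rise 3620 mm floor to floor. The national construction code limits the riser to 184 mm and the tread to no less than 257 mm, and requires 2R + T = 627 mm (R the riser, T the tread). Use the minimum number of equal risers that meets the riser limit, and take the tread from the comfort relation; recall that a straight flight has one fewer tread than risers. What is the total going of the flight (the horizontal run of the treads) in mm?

5035 mm

3620 / 184 = 19.67, so 20 risers are needed.
Each riser is 3620/20 = 181 mm (≤ 184 mm).
From 2R + T = 627: T = 627 − 362 = 265 mm.
Going = (20 − 1) × 265 = 5035 mm.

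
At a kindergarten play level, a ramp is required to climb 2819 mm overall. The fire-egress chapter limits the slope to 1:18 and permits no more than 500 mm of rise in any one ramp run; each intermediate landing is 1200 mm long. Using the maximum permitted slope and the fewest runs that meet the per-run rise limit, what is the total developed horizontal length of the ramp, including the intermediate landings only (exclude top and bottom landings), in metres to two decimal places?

2819 / 500 = 5.64, so 6 ramp runs are needed. That means 5 intermediate landings.
Horizontal run for 2819 mm of rise at 1:18 is 2819 × 18 = 50742 mm.
Intermediate landings: 5 × 1200 = 6000 mm.
Developed length = 50742 + 6000 = 56742 mm.
= 56.74 m.

56.74 m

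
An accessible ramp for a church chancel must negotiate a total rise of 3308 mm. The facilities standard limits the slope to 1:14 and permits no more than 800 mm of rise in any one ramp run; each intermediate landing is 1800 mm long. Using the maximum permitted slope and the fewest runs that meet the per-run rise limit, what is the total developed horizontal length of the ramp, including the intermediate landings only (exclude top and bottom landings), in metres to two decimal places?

3308 / 800 = 4.135 → round up to 5 ramp runs. That means 4 intermediate landings.
Horizontal run for 3308 mm of rise at 1:14 is 3308 × 14 = 46312 mm.
4 intermediate landings contribute 4 × 1800 = 7200 mm.
Developed length = 46312 + 7200 = 53512 mm.
= 53.51 m.

53.51 m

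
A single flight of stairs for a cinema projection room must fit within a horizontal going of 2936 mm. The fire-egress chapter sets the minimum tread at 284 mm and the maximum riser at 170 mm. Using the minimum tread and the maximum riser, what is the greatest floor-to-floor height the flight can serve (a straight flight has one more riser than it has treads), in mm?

1870 mm

Treads that fit: ⌊2936 / 284⌋ = 10.
Risers = treads + 1 = 11.
Maximum height = 11 × 170 = 1870 mm.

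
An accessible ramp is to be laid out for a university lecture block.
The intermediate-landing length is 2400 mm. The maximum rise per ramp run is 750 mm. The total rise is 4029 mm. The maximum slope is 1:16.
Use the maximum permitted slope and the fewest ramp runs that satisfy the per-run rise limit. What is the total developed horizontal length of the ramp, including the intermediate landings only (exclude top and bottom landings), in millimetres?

76464 mm

4029 / 750 = 5.372 → round up to 6 ramp runs. That means 5 intermediate landings.
Horizontal run for 4029 mm of rise at 1:16 is 4029 × 16 = 64464 mm.
5 intermediate landings contribute 5 × 2400 = 12000 mm.
Total developed length = 64464 + 12000 = 76464 mm.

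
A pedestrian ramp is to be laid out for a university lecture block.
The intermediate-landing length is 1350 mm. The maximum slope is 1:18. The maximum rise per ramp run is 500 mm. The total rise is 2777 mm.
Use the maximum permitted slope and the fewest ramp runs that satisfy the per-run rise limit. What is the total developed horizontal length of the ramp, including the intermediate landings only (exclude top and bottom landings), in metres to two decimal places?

56.74 m

2777 / 500 = 5.554 → round up to 6 ramp runs. That means 5 intermediate landings.
Ramp run (horizontal) at 1:18: 2777 × 18 = 49986 mm.
Intermediate landings: 5 × 1350 = 6750 mm.
Total developed length = 49986 + 6750 = 56736 mm.
= 56.74 m.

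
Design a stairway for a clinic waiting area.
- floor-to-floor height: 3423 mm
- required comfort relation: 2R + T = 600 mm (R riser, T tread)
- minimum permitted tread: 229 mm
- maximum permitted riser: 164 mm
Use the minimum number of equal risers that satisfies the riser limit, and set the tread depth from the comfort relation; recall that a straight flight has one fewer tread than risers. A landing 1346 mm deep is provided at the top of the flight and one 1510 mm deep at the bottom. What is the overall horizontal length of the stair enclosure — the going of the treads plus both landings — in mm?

8336 mm

3423 / 164 = 20.87, so 21 risers are needed.
Riser R = 3423 / 21 = 163 mm, within the 164 mm limit.
T = 600 − 2·163 = 274 mm, which satisfies the 229 mm minimum.
Treads = 21 − 1 = 20; going = 20 × 274 = 5480 mm.
Add landings: 5480 + 1346 + 1510 = 8336 mm.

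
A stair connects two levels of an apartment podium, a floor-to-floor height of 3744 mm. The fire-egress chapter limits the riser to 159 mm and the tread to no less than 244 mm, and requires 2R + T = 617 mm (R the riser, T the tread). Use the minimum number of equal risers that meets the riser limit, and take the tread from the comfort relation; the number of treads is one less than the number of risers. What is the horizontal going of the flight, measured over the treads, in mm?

⌈3744/159⌉ = 24 risers.
Each riser is 3744/24 = 156 mm (≤ 159 mm).
T = 617 − 2·156 = 305 mm, which satisfies the 244 mm minimum.
Going = (24 − 1) × 305 = 7015 mm.

7015 mm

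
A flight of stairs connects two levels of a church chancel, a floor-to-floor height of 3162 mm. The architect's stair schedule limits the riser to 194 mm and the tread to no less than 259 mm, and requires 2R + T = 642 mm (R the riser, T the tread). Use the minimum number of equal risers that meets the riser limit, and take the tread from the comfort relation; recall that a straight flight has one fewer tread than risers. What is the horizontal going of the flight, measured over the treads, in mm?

At most 194 each: 3162/194 = 16.30, giving 17 risers.
Riser R = 3162 / 17 = 186 mm, within the 194 mm limit.
Tread T = 642 − 2 × 186 = 270 mm (≥ 259 mm).
Going = (17 − 1) × 270 = 4320 mm.

4320 mm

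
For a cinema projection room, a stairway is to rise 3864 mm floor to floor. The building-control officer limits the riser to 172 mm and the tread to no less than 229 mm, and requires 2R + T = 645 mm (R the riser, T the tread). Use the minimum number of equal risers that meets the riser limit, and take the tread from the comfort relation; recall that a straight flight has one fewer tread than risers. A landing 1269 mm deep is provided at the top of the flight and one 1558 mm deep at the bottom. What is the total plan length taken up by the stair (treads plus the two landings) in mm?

3864 / 172 = 22.465 → round up to 23 risers.
Each riser is 3864/23 = 168 mm (≤ 172 mm).
T = 645 − 2·168 = 309 mm, which satisfies the 229 mm minimum.
Going = (23 − 1) × 309 = 6798 mm.
Enclosure = 6798 + 1269 + 1558 = 9625 mm.

9625 mm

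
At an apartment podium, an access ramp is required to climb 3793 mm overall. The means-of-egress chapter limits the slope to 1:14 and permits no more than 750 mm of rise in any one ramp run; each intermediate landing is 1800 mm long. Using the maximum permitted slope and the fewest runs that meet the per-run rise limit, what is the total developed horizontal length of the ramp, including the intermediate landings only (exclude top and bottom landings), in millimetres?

3793 / 750 = 5.057 → round up to 6 ramp runs. That means 5 intermediate landings.
Ramp run (horizontal) at 1:14: 3793 × 14 = 53102 mm.
Intermediate landings: 5 × 1800 = 9000 mm.
Developed length = 53102 + 9000 = 62102 mm.

62102 mm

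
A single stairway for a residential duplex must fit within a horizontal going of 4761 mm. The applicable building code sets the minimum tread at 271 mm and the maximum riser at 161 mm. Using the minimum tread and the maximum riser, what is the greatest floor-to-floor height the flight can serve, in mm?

2898 mm

Treads that fit: ⌊4761 / 271⌋ = 17.
Risers = treads + 1 = 18.
Maximum height = 18 × 161 = 2898 mm.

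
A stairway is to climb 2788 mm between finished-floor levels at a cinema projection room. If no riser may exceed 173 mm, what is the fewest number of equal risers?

2788 / 173 = 16.116 → round up to 17 risers.

17 risers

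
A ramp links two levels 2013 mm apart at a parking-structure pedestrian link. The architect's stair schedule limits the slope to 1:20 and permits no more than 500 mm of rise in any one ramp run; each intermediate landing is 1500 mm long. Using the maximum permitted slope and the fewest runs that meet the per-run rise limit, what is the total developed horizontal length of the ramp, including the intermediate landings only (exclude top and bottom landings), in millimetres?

At most 500 each: 2013/500 = 4.03, giving 5 ramp runs. That means 4 intermediate landings.
Horizontal run for 2013 mm of rise at 1:20 is 2013 × 20 = 40260 mm.
Intermediate landings: 4 × 1500 = 6000 mm.
Developed length = 40260 + 6000 = 46260 mm.

46260 mm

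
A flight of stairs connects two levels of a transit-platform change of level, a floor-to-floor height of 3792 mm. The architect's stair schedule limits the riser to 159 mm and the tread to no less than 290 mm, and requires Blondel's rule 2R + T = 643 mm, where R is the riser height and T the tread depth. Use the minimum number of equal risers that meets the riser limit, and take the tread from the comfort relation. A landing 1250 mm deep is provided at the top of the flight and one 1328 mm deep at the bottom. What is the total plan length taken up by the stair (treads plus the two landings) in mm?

⌈3792/159⌉ = 24 risers.
R = 3792 ÷ 24 = 158 mm.
From 2R + T = 643: T = 643 − 316 = 327 mm.
Going = (24 − 1) × 327 = 7521 mm.
Add landings: 7521 + 1250 + 1328 = 10099 mm.

10099 mm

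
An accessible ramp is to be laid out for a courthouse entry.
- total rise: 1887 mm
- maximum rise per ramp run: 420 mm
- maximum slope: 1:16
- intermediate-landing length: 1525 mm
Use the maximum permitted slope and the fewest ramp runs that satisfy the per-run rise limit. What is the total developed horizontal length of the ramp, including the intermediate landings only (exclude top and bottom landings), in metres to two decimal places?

36.29 m

⌈1887/420⌉ = 5 ramp runs. That means 4 intermediate landings.
Ramp run (horizontal) at 1:16: 1887 × 16 = 30192 mm.
Intermediate landings: 4 × 1525 = 6100 mm.
Developed length = 30192 + 6100 = 36292 mm.
= 36.29 m.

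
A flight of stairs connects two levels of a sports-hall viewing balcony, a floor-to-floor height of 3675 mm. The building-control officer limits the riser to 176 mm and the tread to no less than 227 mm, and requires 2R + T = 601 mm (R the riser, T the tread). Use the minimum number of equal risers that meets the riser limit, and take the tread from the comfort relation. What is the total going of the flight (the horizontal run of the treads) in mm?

5020 mm

3675 / 176 = 20.88, so 21 risers are needed.
R = 3675 ÷ 21 = 175 mm.
Tread T = 601 − 2 × 175 = 251 mm (≥ 227 mm).
21 risers give 20 treads; going = 20 × 251 = 5020 mm.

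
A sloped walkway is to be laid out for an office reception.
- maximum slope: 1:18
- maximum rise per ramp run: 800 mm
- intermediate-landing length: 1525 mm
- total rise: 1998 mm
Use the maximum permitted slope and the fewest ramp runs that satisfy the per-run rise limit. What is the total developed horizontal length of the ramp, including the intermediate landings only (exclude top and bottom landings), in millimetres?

39014 mm

1998 / 800 = 2.498 → round up to 3 ramp runs. That means 2 intermediate landings.
Ramp run (horizontal) at 1:18: 1998 × 18 = 35964 mm.
2 intermediate landings contribute 2 × 1525 = 3050 mm.
Developed length = 35964 + 3050 = 39014 mm.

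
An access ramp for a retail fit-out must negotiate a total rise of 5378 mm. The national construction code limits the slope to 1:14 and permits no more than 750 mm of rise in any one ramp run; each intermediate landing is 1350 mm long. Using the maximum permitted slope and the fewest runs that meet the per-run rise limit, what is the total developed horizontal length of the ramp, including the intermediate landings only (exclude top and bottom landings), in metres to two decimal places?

84.74 m

5378 / 750 = 7.171 → round up to 8 ramp runs. That means 7 intermediate landings.
Ramp run (horizontal) at 1:14: 5378 × 14 = 75292 mm.
Intermediate landings: 7 × 1350 = 9450 mm.
Developed length = 75292 + 9450 = 84742 mm.
= 84.74 m.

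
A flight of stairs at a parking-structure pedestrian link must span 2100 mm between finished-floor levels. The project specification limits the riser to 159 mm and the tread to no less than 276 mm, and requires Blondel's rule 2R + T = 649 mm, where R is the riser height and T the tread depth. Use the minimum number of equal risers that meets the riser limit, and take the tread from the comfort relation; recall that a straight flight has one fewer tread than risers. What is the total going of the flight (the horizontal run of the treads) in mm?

4537 mm

At most 159 each: 2100/159 = 13.21, giving 14 risers.
Each riser is 2100/14 = 150 mm (≤ 159 mm).
T = 649 − 2·150 = 349 mm, which satisfies the 276 mm minimum.
Treads = 14 − 1 = 13; going = 13 × 349 = 4537 mm.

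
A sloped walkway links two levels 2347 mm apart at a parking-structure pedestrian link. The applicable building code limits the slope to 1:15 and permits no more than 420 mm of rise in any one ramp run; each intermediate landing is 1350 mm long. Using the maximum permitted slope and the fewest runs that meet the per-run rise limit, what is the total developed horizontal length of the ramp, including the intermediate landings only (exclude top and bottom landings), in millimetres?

At most 420 each: 2347/420 = 5.59, giving 6 ramp runs. That means 5 intermediate landings.
Horizontal run for 2347 mm of rise at 1:15 is 2347 × 15 = 35205 mm.
Intermediate landings: 5 × 1350 = 6750 mm.
Total developed length = 35205 + 6750 = 41955 mm.

41955 mm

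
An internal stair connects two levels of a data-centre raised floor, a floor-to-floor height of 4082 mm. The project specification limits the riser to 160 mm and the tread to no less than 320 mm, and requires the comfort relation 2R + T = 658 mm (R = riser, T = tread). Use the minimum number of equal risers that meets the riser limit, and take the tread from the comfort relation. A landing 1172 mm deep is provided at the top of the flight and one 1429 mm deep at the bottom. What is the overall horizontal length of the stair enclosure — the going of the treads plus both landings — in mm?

At most 160 each: 4082/160 = 25.51, giving 26 risers.
Each riser is 4082/26 = 157 mm (≤ 160 mm).
From 2R + T = 658: T = 658 − 314 = 344 mm.
Going = (26 − 1) × 344 = 8600 mm.
Enclosure = 8600 + 1172 + 1429 = 11201 mm.

11201 mm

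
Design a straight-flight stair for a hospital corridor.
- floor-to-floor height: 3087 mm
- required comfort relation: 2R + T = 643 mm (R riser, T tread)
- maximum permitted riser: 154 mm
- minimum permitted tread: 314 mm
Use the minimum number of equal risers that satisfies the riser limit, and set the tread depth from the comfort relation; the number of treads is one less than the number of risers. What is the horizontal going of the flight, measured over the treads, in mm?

6980 mm

3087 / 154 = 20.05, so 21 risers are needed.
Each riser is 3087/21 = 147 mm (≤ 154 mm).
T = 643 − 2·147 = 349 mm, which satisfies the 314 mm minimum.
Going = (21 − 1) × 349 = 6980 mm.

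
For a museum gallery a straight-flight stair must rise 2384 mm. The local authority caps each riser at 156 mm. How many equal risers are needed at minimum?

2384 / 156 = 15.28, so 16 risers are needed.

16 risers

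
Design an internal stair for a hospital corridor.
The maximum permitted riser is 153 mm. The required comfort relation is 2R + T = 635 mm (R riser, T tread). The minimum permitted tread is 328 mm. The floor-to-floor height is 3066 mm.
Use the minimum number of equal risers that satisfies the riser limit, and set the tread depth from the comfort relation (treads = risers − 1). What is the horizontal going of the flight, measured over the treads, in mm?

3066 / 153 = 20.039 → round up to 21 risers.
R = 3066 ÷ 21 = 146 mm.
T = 635 − 2·146 = 343 mm, which satisfies the 328 mm minimum.
Treads = 21 − 1 = 20; going = 20 × 343 = 6860 mm.

6860 mm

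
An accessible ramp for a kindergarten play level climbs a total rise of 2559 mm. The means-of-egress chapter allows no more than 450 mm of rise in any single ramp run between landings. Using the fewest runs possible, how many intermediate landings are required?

5 intermediate landings

⌈2559/450⌉ = 6 ramp runs.
6 runs are separated by 5 intermediate landings.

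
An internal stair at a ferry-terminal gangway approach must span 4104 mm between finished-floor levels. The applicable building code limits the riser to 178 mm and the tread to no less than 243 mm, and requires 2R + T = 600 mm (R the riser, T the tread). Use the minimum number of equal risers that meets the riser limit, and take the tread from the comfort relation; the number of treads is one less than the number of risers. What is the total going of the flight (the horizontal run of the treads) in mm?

4104 / 178 = 23.056 → round up to 24 risers.
Each riser is 4104/24 = 171 mm (≤ 178 mm).
Tread T = 600 − 2 × 171 = 258 mm (≥ 243 mm).
24 risers give 23 treads; going = 23 × 258 = 5934 mm.

5934 mm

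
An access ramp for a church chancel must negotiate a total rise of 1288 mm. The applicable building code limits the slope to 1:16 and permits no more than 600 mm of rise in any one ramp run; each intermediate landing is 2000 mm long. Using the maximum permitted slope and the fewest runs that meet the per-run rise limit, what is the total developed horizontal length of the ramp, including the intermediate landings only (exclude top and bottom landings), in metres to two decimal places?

At most 600 each: 1288/600 = 2.15, giving 3 ramp runs. That means 2 intermediate landings.
Horizontal run for 1288 mm of rise at 1:16 is 1288 × 16 = 20608 mm.
2 intermediate landings contribute 2 × 2000 = 4000 mm.
Total developed length = 20608 + 4000 = 24608 mm.
= 24.61 m.

24.61 m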